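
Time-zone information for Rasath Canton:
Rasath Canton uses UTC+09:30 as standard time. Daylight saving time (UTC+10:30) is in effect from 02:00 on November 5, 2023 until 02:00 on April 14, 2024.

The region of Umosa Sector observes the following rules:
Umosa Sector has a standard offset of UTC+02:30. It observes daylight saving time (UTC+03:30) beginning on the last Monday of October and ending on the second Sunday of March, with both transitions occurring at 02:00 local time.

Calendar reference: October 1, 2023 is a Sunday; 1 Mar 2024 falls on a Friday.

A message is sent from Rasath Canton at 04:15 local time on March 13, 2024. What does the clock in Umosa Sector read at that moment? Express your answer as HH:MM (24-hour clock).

March 13, 2024 falls between 5 November 2023 and 14 April 2024, so daylight saving is in effect and Rasath Canton is at UTC+10:30.
04:15 Rasath Canton − 10h30m = 17:45 UTC (rolling into the previous day, 12 March 2024).
1 October 2023 is a Sunday, so Mondays fall on 2, 9, 16, 23, 30; the last is October 30.
1 March 2024 is a Friday, so the first Sunday is March 3 and the second is March 10.
At the standard offset (UTC+02:30), 17:45 UTC + 2h30m = 20:15 Umosa Sector standard time.
Daylight saving runs 30 October 2023 – 10 March 2024; the standard-time date in Umosa Sector, March 12, 2024, is outside that window, so Umosa Sector is on standard time at UTC+02:30.
17:45 UTC + 2h30m = 20:15 Umosa Sector.

20:15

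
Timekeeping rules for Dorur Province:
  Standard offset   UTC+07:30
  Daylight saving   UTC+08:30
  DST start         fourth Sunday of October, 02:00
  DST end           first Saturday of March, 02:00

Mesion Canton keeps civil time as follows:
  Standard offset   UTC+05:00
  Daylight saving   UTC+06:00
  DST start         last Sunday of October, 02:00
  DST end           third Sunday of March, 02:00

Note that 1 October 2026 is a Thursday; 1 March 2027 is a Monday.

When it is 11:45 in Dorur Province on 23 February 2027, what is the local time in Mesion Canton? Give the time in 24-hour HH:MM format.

1 October 2026 is a Thursday, so the first Sunday is October 4 and the fourth is October 25.
1 March 2027 is a Monday, so the first Saturday is March 6.
23 February 2027 lies within the daylight-saving period (25 October 2026 – 6 March 2027), so Dorur Province is on daylight time, UTC+08:30.
11:45 Dorur Province − 8h30m = 03:15 UTC.
1 October 2026 is a Thursday, so Sundays fall on 4, 11, 18, 25; the last is October 25.
1 March 2027 is a Monday, so the first Sunday is March 7 and the third is March 21.
At the standard offset (UTC+05:00), 03:15 UTC + 5h = 08:15 Mesion Canton standard time.
The standard-time date in Mesion Canton, 23 February 2027, lies within the daylight-saving period (25 October 2026 – 21 March 2027), so Mesion Canton is on daylight time, UTC+06:00.
03:15 UTC + 6h = 09:15 Mesion Canton.

09:15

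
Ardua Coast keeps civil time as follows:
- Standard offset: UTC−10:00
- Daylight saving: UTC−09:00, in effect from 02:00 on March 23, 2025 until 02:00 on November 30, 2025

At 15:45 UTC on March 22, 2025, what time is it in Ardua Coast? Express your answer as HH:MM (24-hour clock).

05:45

At the standard offset (UTC−10:00), 15:45 UTC − 10h = 05:45 Ardua Coast standard time.
The standard-time date in Ardua Coast, March 22, 2025, is outside the daylight-saving period (23 March – 30 November), so Ardua Coast is on standard time, UTC−10:00.
15:45 UTC − 10h = 05:45 local.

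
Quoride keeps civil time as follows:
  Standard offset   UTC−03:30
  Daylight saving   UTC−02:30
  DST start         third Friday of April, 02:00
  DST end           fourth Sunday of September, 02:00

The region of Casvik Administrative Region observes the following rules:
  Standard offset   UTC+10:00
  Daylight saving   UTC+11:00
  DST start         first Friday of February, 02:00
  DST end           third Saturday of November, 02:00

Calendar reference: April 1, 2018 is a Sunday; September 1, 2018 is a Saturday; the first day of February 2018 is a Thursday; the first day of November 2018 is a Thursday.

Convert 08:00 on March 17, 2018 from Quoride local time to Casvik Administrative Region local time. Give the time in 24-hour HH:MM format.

1 April 2018 is a Sunday, so the first Friday is April 6 and the third is April 20.
1 September 2018 is a Saturday, so the first Sunday is September 2 and the fourth is September 23.
March 17, 2018 does not fall between 20 April and 23 September, so daylight saving is not in effect and Quoride is at UTC−03:30.
08:00 Quoride + 3h30m = 11:30 UTC.
1 February 2018 is a Thursday, so the first Friday is February 2.
1 November 2018 is a Thursday, so the first Saturday is November 3 and the third is November 17.
At the standard offset (UTC+10:00), 11:30 UTC + 10h = 21:30 Casvik Administrative Region standard time.
The standard-time date in Casvik Administrative Region, March 17, 2018, lies within the daylight-saving period (2 February – 17 November), so Casvik Administrative Region is on daylight time, UTC+11:00.
11:30 UTC + 11h = 22:30 Casvik Administrative Region.

22:30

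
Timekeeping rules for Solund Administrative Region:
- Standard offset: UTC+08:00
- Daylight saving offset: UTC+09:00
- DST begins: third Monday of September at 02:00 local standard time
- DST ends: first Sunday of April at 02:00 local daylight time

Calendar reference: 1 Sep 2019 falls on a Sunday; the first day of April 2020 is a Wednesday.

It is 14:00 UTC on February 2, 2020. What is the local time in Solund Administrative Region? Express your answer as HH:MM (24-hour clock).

23:00

1 September 2019 is a Sunday, so the first Monday is September 2 and the third is September 16.
1 April 2020 is a Wednesday, so the first Sunday is April 5.
At the standard offset (UTC+08:00), 14:00 UTC + 8h = 22:00 Solund Administrative Region standard time.
The standard-time date in Solund Administrative Region, February 2, 2020, lies within the daylight-saving period (16 September 2019 – 5 April 2020), so Solund Administrative Region is on daylight time, UTC+09:00.
14:00 UTC + 9h = 23:00 local.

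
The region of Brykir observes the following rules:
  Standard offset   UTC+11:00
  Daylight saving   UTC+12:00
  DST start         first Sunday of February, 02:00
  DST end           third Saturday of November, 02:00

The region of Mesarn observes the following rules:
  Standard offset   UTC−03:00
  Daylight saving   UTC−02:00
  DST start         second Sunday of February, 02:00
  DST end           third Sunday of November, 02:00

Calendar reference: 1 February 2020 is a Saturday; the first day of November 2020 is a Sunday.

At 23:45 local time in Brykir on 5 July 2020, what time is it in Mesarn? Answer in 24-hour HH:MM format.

09:45

1 February 2020 is a Saturday, so the first Sunday is February 2.
1 November 2020 is a Sunday, so the first Saturday is November 7 and the third is November 21.
Daylight saving runs 2 February – 21 November; 5 July 2020 is inside that window, so Brykir is at UTC+12:00.
23:45 Brykir − 12h = 11:45 UTC.
1 February 2020 is a Saturday, so the first Sunday is February 2 and the second is February 9.
1 November 2020 is a Sunday, so the first Sunday is November 1 and the third is November 15.
At the standard offset (UTC−03:00), 11:45 UTC − 3h = 08:45 Mesarn standard time.
The standard-time date in Mesarn, 5 July 2020, falls between 9 February and 15 November, so daylight saving is in effect and Mesarn is at UTC−02:00.
11:45 UTC − 2h = 09:45 Mesarn.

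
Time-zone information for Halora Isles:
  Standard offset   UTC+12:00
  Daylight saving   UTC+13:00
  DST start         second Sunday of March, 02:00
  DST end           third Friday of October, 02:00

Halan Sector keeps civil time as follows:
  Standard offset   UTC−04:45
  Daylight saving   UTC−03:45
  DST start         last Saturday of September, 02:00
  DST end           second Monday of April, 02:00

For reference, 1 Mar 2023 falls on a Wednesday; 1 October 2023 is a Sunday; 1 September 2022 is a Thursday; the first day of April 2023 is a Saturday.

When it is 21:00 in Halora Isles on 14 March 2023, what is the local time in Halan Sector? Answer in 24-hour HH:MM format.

1 March 2023 is a Wednesday, so the first Sunday is March 5 and the second is March 12.
1 October 2023 is a Sunday, so the first Friday is October 6 and the third is October 20.
14 March 2023 falls between 12 March and 20 October, so daylight saving is in effect and Halora Isles is at UTC+13:00.
21:00 Halora Isles − 13h = 08:00 UTC.
1 September 2022 is a Thursday, so Saturdays fall on 3, 10, 17, 24; the last is September 24.
1 April 2023 is a Saturday, so the first Monday is April 3 and the second is April 10.
At the standard offset (UTC−04:45), 08:00 UTC − 4h45m = 03:15 Halan Sector standard time.
Daylight saving runs 24 September 2022 – 10 April 2023; the standard-time date in Halan Sector, 14 March 2023, is inside that window, so Halan Sector is at UTC−03:45.
08:00 UTC − 3h45m = 04:15 Halan Sector.

04:15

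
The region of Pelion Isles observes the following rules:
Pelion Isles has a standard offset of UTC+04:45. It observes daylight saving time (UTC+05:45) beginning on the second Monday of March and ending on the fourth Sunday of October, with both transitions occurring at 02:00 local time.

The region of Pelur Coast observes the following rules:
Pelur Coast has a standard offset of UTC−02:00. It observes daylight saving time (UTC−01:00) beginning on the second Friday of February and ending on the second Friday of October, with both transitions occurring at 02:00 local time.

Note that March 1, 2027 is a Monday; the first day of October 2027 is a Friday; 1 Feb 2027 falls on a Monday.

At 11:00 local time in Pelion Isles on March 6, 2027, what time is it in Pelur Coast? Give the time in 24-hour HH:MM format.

05:15

1 March 2027 is a Monday, so the first Monday is March 1 and the second is March 8.
1 October 2027 is a Friday, so the first Sunday is October 3 and the fourth is October 24.
Daylight saving runs 8 March – 24 October; March 6, 2027 is outside that window, so Pelion Isles is on standard time at UTC+04:45.
11:00 Pelion Isles − 4h45m = 06:15 UTC.
1 February 2027 is a Monday, so the first Friday is February 5 and the second is February 12.
1 October 2027 is a Friday, so the first Friday is October 1 and the second is October 8.
At the standard offset (UTC−02:00), 06:15 UTC − 2h = 04:15 Pelur Coast standard time.
The standard-time date in Pelur Coast, March 6, 2027, falls between 12 February and 8 October, so daylight saving is in effect and Pelur Coast is at UTC−01:00.
06:15 UTC − 1h = 05:15 Pelur Coast.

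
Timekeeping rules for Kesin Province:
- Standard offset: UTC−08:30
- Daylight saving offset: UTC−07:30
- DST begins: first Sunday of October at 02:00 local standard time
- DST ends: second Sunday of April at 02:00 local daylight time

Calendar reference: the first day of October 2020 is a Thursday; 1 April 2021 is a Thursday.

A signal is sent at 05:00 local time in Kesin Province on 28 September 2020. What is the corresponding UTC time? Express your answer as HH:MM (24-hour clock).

13:30

1 October 2020 is a Thursday, so the first Sunday is October 4.
1 April 2021 is a Thursday, so the first Sunday is April 4 and the second is April 11.
Daylight saving runs 4 October 2020 – 11 April 2021; 28 September 2020 is outside that window, so Kesin Province is on standard time at UTC−08:30.
05:00 local + 8h30m = 13:30 UTC.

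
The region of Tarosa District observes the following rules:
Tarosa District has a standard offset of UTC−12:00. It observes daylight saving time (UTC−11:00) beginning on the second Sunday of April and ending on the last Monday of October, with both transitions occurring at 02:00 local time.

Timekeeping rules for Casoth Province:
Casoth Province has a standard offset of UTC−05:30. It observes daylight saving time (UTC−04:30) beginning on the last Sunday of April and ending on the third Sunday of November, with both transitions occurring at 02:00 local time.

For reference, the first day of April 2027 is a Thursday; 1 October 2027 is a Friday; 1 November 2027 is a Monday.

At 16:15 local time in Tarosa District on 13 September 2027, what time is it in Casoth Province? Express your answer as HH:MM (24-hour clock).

22:45

1 April 2027 is a Thursday, so the first Sunday is April 4 and the second is April 11.
1 October 2027 is a Friday, so Mondays fall on 4, 11, 18, 25; the last is October 25.
Daylight saving runs 11 April – 25 October; 13 September 2027 is inside that window, so Tarosa District is at UTC−11:00.
16:15 Tarosa District + 11h = 03:15 UTC (rolling into the next day, 14 September 2027).
1 April 2027 is a Thursday, so Sundays fall on 4, 11, 18, 25; the last is April 25.
1 November 2027 is a Monday, so the first Sunday is November 7 and the third is November 21.
At the standard offset (UTC−05:30), 03:15 UTC − 5h30m = 21:45 Casoth Province standard time (rolling into the previous day, 13 September 2027).
Daylight saving runs 25 April – 21 November; the standard-time date in Casoth Province, 13 September 2027, is inside that window, so Casoth Province is at UTC−04:30.
03:15 UTC − 4h30m = 22:45 Casoth Province (rolling into the previous day, 13 September 2027).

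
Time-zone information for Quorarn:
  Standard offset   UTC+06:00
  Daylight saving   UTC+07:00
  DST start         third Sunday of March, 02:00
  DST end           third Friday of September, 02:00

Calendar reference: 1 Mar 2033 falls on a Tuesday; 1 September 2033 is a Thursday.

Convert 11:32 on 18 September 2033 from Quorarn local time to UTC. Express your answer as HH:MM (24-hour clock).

1 March 2033 is a Tuesday, so the first Sunday is March 6 and the third is March 20.
1 September 2033 is a Thursday, so the first Friday is September 2 and the third is September 16.
18 September 2033 is outside the daylight-saving period (20 March – 16 September), so Quorarn is on standard time, UTC+06:00.
11:32 local − 6h = 05:32 UTC.

05:32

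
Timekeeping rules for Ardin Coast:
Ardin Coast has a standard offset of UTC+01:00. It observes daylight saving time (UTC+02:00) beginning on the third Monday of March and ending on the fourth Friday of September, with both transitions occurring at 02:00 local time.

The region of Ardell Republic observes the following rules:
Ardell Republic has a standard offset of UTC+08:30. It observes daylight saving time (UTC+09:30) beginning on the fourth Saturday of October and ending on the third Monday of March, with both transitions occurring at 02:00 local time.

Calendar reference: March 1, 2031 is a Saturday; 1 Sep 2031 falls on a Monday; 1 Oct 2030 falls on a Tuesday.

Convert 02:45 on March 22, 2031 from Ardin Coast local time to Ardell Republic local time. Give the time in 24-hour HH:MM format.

09:15

1 March 2031 is a Saturday, so the first Monday is March 3 and the third is March 17.
1 September 2031 is a Monday, so the first Friday is September 5 and the fourth is September 26.
Daylight saving runs 17 March – 26 September; March 22, 2031 is inside that window, so Ardin Coast is at UTC+02:00.
02:45 Ardin Coast − 2h = 00:45 UTC.
1 October 2030 is a Tuesday, so the first Saturday is October 5 and the fourth is October 26.
1 March 2031 is a Saturday, so the first Monday is March 3 and the third is March 17.
At the standard offset (UTC+08:30), 00:45 UTC + 8h30m = 09:15 Ardell Republic standard time.
The standard-time date in Ardell Republic, March 22, 2031, is outside the daylight-saving period (26 October 2030 – 17 March 2031), so Ardell Republic is on standard time, UTC+08:30.
00:45 UTC + 8h30m = 09:15 Ardell Republic.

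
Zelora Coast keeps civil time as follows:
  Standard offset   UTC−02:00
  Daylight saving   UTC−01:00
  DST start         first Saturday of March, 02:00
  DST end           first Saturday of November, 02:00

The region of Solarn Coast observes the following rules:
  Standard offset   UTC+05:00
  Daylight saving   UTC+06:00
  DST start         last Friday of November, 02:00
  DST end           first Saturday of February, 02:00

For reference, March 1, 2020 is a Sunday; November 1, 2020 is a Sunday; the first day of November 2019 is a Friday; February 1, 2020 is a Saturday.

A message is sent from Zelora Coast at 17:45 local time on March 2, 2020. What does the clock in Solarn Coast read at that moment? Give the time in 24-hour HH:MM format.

00:45

1 March 2020 is a Sunday, so the first Saturday is March 7.
1 November 2020 is a Sunday, so the first Saturday is November 7.
March 2, 2020 does not fall between 7 March and 7 November, so daylight saving is not in effect and Zelora Coast is at UTC−02:00.
17:45 Zelora Coast + 2h = 19:45 UTC.
1 November 2019 is a Friday, so Fridays fall on 1, 8, 15, 22, 29; the last is November 29.
1 February 2020 is a Saturday, so the first Saturday is February 1.
At the standard offset (UTC+05:00), 19:45 UTC + 5h = 00:45 Solarn Coast standard time (rolling into the next day, 3 March 2020).
The standard-time date in Solarn Coast, March 3, 2020, is outside the daylight-saving period (29 November 2019 – 1 February 2020), so Solarn Coast is on standard time, UTC+05:00.
19:45 UTC + 5h = 00:45 Solarn Coast (rolling into the next day, 3 March 2020).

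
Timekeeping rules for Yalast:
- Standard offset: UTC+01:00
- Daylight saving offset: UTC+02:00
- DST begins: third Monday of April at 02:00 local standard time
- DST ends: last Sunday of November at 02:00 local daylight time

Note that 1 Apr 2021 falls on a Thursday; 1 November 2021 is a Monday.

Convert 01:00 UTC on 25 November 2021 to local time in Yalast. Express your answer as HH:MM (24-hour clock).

1 April 2021 is a Thursday, so the first Monday is April 5 and the third is April 19.
1 November 2021 is a Monday, so Sundays fall on 7, 14, 21, 28; the last is November 28.
At the standard offset (UTC+01:00), 01:00 UTC + 1h = 02:00 Yalast standard time.
The standard-time date in Yalast, 25 November 2021, falls between 19 April and 28 November, so daylight saving is in effect and Yalast is at UTC+02:00.
01:00 UTC + 2h = 03:00 local.

03:00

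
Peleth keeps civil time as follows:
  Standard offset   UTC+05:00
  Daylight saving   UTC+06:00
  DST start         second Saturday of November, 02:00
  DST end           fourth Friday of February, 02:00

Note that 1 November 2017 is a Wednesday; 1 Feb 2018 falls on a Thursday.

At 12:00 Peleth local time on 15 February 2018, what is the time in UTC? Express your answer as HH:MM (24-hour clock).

1 November 2017 is a Wednesday, so the first Saturday is November 4 and the second is November 11.
1 February 2018 is a Thursday, so the first Friday is February 2 and the fourth is February 23.
15 February 2018 lies within the daylight-saving period (11 November 2017 – 23 February 2018), so Peleth is on daylight time, UTC+06:00.
12:00 local − 6h = 06:00 UTC.

06:00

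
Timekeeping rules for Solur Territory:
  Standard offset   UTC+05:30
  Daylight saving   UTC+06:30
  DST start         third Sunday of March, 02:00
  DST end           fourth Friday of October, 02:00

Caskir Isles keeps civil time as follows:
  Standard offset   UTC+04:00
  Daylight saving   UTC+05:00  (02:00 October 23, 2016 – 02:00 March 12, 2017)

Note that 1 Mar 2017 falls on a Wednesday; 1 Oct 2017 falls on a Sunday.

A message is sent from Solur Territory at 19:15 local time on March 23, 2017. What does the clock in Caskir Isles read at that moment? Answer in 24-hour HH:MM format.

1 March 2017 is a Wednesday, so the first Sunday is March 5 and the third is March 19.
1 October 2017 is a Sunday, so the first Friday is October 6 and the fourth is October 27.
March 23, 2017 lies within the daylight-saving period (19 March – 27 October), so Solur Territory is on daylight time, UTC+06:30.
19:15 Solur Territory − 6h30m = 12:45 UTC.
At the standard offset (UTC+04:00), 12:45 UTC + 4h = 16:45 Caskir Isles standard time.
The standard-time date in Caskir Isles, March 23, 2017, does not fall between 23 October 2016 and 12 March 2017, so daylight saving is not in effect and Caskir Isles is at UTC+04:00.
12:45 UTC + 4h = 16:45 Caskir Isles.

16:45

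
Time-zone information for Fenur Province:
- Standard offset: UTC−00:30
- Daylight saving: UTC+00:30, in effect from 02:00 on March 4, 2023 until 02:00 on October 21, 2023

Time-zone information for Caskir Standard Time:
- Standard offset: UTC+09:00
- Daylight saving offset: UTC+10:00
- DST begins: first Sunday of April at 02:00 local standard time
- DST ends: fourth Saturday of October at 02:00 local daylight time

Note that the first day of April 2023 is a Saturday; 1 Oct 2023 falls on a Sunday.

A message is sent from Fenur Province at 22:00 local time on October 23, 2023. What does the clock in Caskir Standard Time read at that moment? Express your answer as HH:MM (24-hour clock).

08:30

Daylight saving runs 4 March – 21 October; October 23, 2023 is outside that window, so Fenur Province is on standard time at UTC−00:30.
22:00 Fenur Province + 0h30m = 22:30 UTC.
1 April 2023 is a Saturday, so the first Sunday is April 2.
1 October 2023 is a Sunday, so the first Saturday is October 7 and the fourth is October 28.
At the standard offset (UTC+09:00), 22:30 UTC + 9h = 07:30 Caskir Standard Time standard time (rolling into the next day, 24 October 2023).
The standard-time date in Caskir Standard Time, October 24, 2023, lies within the daylight-saving period (2 April – 28 October), so Caskir Standard Time is on daylight time, UTC+10:00.
22:30 UTC + 10h = 08:30 Caskir Standard Time (rolling into the next day, 24 October 2023).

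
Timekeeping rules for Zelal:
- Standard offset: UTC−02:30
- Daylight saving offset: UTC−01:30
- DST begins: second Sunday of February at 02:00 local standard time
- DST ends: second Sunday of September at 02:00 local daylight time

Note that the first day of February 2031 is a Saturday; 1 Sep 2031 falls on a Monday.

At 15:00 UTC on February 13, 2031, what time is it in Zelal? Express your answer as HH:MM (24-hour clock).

13:30

1 February 2031 is a Saturday, so the first Sunday is February 2 and the second is February 9.
1 September 2031 is a Monday, so the first Sunday is September 7 and the second is September 14.
At the standard offset (UTC−02:30), 15:00 UTC − 2h30m = 12:30 Zelal standard time.
Daylight saving runs 9 February – 14 September; the standard-time date in Zelal, February 13, 2031, is inside that window, so Zelal is at UTC−01:30.
15:00 UTC − 1h30m = 13:30 local.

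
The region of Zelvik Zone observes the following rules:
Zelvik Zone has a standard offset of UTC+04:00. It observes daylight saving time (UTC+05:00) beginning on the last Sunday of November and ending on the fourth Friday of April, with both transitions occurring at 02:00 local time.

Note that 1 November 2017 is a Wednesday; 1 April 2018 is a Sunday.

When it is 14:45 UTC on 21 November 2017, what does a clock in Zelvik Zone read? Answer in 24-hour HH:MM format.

1 November 2017 is a Wednesday, so Sundays fall on 5, 12, 19, 26; the last is November 26.
1 April 2018 is a Sunday, so the first Friday is April 6 and the fourth is April 27.
At the standard offset (UTC+04:00), 14:45 UTC + 4h = 18:45 Zelvik Zone standard time.
The standard-time date in Zelvik Zone, 21 November 2017, is outside the daylight-saving period (26 November 2017 – 27 April 2018), so Zelvik Zone is on standard time, UTC+04:00.
14:45 UTC + 4h = 18:45 local.

18:45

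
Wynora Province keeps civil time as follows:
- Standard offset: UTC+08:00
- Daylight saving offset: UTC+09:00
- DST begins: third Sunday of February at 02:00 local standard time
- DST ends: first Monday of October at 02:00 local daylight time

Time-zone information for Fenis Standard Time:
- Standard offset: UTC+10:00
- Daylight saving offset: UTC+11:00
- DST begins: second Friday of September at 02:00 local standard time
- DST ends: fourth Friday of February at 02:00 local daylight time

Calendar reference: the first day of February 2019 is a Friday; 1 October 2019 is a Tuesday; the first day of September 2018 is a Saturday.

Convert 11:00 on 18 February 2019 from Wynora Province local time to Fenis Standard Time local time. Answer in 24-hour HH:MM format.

1 February 2019 is a Friday, so the first Sunday is February 3 and the third is February 17.
1 October 2019 is a Tuesday, so the first Monday is October 7.
Daylight saving runs 17 February – 7 October; 18 February 2019 is inside that window, so Wynora Province is at UTC+09:00.
11:00 Wynora Province − 9h = 02:00 UTC.
1 September 2018 is a Saturday, so the first Friday is September 7 and the second is September 14.
1 February 2019 is a Friday, so the first Friday is February 1 and the fourth is February 22.
At the standard offset (UTC+10:00), 02:00 UTC + 10h = 12:00 Fenis Standard Time standard time.
The standard-time date in Fenis Standard Time, 18 February 2019, lies within the daylight-saving period (14 September 2018 – 22 February 2019), so Fenis Standard Time is on daylight time, UTC+11:00.
02:00 UTC + 11h = 13:00 Fenis Standard Time.

13:00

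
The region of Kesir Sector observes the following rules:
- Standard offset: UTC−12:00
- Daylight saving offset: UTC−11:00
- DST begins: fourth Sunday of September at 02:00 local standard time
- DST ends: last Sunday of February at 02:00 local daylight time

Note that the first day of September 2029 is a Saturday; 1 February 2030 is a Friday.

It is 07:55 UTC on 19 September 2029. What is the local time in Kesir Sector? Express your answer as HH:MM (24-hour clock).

19:55

1 September 2029 is a Saturday, so the first Sunday is September 2 and the fourth is September 23.
1 February 2030 is a Friday, so Sundays fall on 3, 10, 17, 24; the last is February 24.
At the standard offset (UTC−12:00), 07:55 UTC − 12h = 19:55 Kesir Sector standard time (rolling into the previous day, 18 September 2029).
Daylight saving runs 23 September 2029 – 24 February 2030; the standard-time date in Kesir Sector, 18 September 2029, is outside that window, so Kesir Sector is on standard time at UTC−12:00.
07:55 UTC − 12h = 19:55 local (rolling into the previous day, 18 September 2029).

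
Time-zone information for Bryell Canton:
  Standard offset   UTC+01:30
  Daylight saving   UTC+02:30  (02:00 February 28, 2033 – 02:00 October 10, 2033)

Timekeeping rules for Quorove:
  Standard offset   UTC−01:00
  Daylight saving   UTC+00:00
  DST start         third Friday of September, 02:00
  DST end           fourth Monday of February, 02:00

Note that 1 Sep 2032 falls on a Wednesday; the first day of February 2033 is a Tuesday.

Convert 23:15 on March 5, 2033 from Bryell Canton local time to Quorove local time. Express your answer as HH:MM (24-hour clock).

March 5, 2033 lies within the daylight-saving period (28 February – 10 October), so Bryell Canton is on daylight time, UTC+02:30.
23:15 Bryell Canton − 2h30m = 20:45 UTC.
1 September 2032 is a Wednesday, so the first Friday is September 3 and the third is September 17.
1 February 2033 is a Tuesday, so the first Monday is February 7 and the fourth is February 28.
At the standard offset (UTC−01:00), 20:45 UTC − 1h = 19:45 Quorove standard time.
Daylight saving runs 17 September 2032 – 28 February 2033; the standard-time date in Quorove, March 5, 2033, is outside that window, so Quorove is on standard time at UTC−01:00.
20:45 UTC − 1h = 19:45 Quorove.

19:45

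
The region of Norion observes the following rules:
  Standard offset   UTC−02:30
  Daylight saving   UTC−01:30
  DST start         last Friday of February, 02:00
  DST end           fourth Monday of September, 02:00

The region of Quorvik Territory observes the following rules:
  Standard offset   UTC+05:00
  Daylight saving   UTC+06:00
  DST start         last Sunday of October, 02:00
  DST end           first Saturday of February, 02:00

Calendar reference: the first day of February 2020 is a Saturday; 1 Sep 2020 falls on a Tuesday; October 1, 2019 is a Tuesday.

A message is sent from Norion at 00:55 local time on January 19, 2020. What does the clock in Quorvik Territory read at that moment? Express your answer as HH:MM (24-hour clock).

1 February 2020 is a Saturday, so Fridays fall on 7, 14, 21, 28; the last is February 28.
1 September 2020 is a Tuesday, so the first Monday is September 7 and the fourth is September 28.
January 19, 2020 does not fall between 28 February and 28 September, so daylight saving is not in effect and Norion is at UTC−02:30.
00:55 Norion + 2h30m = 03:25 UTC.
1 October 2019 is a Tuesday, so Sundays fall on 6, 13, 20, 27; the last is October 27.
1 February 2020 is a Saturday, so the first Saturday is February 1.
At the standard offset (UTC+05:00), 03:25 UTC + 5h = 08:25 Quorvik Territory standard time.
The standard-time date in Quorvik Territory, January 19, 2020, lies within the daylight-saving period (27 October 2019 – 1 February 2020), so Quorvik Territory is on daylight time, UTC+06:00.
03:25 UTC + 6h = 09:25 Quorvik Territory.

09:25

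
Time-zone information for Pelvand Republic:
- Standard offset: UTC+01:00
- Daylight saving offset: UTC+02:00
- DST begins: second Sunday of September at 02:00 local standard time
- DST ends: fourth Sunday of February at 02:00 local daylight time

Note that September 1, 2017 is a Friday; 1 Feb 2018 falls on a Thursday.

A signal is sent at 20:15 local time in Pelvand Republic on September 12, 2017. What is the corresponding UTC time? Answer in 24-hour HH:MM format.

1 September 2017 is a Friday, so the first Sunday is September 3 and the second is September 10.
1 February 2018 is a Thursday, so the first Sunday is February 4 and the fourth is February 25.
September 12, 2017 falls between 10 September 2017 and 25 February 2018, so daylight saving is in effect and Pelvand Republic is at UTC+02:00.
20:15 local − 2h = 18:15 UTC.

18:15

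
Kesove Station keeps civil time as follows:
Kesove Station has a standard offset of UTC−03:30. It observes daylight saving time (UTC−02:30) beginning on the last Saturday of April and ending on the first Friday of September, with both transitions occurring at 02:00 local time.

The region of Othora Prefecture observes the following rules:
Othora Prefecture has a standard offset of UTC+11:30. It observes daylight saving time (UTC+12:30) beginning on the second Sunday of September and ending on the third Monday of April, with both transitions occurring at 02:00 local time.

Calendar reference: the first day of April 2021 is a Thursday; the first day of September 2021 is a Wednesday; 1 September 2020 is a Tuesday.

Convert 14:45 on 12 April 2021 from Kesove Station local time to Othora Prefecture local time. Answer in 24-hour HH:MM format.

06:45

1 April 2021 is a Thursday, so Saturdays fall on 3, 10, 17, 24; the last is April 24.
1 September 2021 is a Wednesday, so the first Friday is September 3.
Daylight saving runs 24 April – 3 September; 12 April 2021 is outside that window, so Kesove Station is on standard time at UTC−03:30.
14:45 Kesove Station + 3h30m = 18:15 UTC.
1 September 2020 is a Tuesday, so the first Sunday is September 6 and the second is September 13.
1 April 2021 is a Thursday, so the first Monday is April 5 and the third is April 19.
At the standard offset (UTC+11:30), 18:15 UTC + 11h30m = 05:45 Othora Prefecture standard time (rolling into the next day, 13 April 2021).
The standard-time date in Othora Prefecture, 13 April 2021, lies within the daylight-saving period (13 September 2020 – 19 April 2021), so Othora Prefecture is on daylight time, UTC+12:30.
18:15 UTC + 12h30m = 06:45 Othora Prefecture (rolling into the next day, 13 April 2021).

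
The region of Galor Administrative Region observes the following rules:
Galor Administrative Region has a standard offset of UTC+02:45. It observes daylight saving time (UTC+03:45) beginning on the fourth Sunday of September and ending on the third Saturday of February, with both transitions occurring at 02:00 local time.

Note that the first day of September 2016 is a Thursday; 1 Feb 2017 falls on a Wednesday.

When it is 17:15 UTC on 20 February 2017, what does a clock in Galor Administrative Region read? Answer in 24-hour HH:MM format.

1 September 2016 is a Thursday, so the first Sunday is September 4 and the fourth is September 25.
1 February 2017 is a Wednesday, so the first Saturday is February 4 and the third is February 18.
At the standard offset (UTC+02:45), 17:15 UTC + 2h45m = 20:00 Galor Administrative Region standard time.
Daylight saving runs 25 September 2016 – 18 February 2017; the standard-time date in Galor Administrative Region, 20 February 2017, is outside that window, so Galor Administrative Region is on standard time at UTC+02:45.
17:15 UTC + 2h45m = 20:00 local.

20:00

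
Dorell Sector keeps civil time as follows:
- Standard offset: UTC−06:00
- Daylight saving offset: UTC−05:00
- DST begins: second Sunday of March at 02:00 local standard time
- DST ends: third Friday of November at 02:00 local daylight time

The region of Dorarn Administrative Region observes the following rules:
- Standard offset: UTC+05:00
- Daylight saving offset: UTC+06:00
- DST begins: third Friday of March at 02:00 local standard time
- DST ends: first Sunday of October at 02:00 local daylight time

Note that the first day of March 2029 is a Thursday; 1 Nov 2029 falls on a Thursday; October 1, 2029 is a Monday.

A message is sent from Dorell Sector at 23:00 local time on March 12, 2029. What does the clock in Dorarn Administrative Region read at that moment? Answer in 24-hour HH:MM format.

1 March 2029 is a Thursday, so the first Sunday is March 4 and the second is March 11.
1 November 2029 is a Thursday, so the first Friday is November 2 and the third is November 16.
Daylight saving runs 11 March – 16 November; March 12, 2029 is inside that window, so Dorell Sector is at UTC−05:00.
23:00 Dorell Sector + 5h = 04:00 UTC (rolling into the next day, 13 March 2029).
1 March 2029 is a Thursday, so the first Friday is March 2 and the third is March 16.
1 October 2029 is a Monday, so the first Sunday is October 7.
At the standard offset (UTC+05:00), 04:00 UTC + 5h = 09:00 Dorarn Administrative Region standard time.
The standard-time date in Dorarn Administrative Region, March 13, 2029, does not fall between 16 March and 7 October, so daylight saving is not in effect and Dorarn Administrative Region is at UTC+05:00.
04:00 UTC + 5h = 09:00 Dorarn Administrative Region.

09:00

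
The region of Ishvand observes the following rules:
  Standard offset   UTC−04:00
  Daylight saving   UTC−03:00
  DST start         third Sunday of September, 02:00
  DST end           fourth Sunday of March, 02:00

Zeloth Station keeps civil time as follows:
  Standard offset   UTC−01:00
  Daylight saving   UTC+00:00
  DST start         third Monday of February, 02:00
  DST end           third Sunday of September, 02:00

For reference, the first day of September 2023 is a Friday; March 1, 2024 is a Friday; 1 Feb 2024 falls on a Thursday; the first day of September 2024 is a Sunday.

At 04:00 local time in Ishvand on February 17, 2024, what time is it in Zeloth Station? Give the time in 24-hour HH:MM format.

1 September 2023 is a Friday, so the first Sunday is September 3 and the third is September 17.
1 March 2024 is a Friday, so the first Sunday is March 3 and the fourth is March 24.
Daylight saving runs 17 September 2023 – 24 March 2024; February 17, 2024 is inside that window, so Ishvand is at UTC−03:00.
04:00 Ishvand + 3h = 07:00 UTC.
1 February 2024 is a Thursday, so the first Monday is February 5 and the third is February 19.
1 September 2024 is a Sunday, so the first Sunday is September 1 and the third is September 15.
At the standard offset (UTC−01:00), 07:00 UTC − 1h = 06:00 Zeloth Station standard time.
The standard-time date in Zeloth Station, February 17, 2024, is outside the daylight-saving period (19 February – 15 September), so Zeloth Station is on standard time, UTC−01:00.
07:00 UTC − 1h = 06:00 Zeloth Station.

06:00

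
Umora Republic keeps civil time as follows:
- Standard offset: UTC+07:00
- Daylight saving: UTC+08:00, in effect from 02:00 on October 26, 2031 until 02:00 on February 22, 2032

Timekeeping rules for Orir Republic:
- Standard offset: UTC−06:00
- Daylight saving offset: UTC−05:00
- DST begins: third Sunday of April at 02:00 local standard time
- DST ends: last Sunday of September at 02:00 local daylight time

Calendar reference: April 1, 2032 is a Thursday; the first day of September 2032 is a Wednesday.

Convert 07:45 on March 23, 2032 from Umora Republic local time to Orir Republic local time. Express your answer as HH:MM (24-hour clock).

March 23, 2032 does not fall between 26 October 2031 and 22 February 2032, so daylight saving is not in effect and Umora Republic is at UTC+07:00.
07:45 Umora Republic − 7h = 00:45 UTC.
1 April 2032 is a Thursday, so the first Sunday is April 4 and the third is April 18.
1 September 2032 is a Wednesday, so Sundays fall on 5, 12, 19, 26; the last is September 26.
At the standard offset (UTC−06:00), 00:45 UTC − 6h = 18:45 Orir Republic standard time (rolling into the previous day, 22 March 2032).
The standard-time date in Orir Republic, March 22, 2032, does not fall between 18 April and 26 September, so daylight saving is not in effect and Orir Republic is at UTC−06:00.
00:45 UTC − 6h = 18:45 Orir Republic (rolling into the previous day, 22 March 2032).

18:45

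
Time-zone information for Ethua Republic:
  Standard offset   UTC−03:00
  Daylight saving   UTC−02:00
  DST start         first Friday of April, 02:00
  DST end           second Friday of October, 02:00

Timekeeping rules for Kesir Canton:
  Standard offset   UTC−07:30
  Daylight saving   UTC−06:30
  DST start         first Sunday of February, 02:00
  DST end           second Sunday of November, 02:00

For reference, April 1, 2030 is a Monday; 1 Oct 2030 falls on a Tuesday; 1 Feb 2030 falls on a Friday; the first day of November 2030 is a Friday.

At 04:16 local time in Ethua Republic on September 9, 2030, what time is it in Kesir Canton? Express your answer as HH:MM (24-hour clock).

1 April 2030 is a Monday, so the first Friday is April 5.
1 October 2030 is a Tuesday, so the first Friday is October 4 and the second is October 11.
September 9, 2030 falls between 5 April and 11 October, so daylight saving is in effect and Ethua Republic is at UTC−02:00.
04:16 Ethua Republic + 2h = 06:16 UTC.
1 February 2030 is a Friday, so the first Sunday is February 3.
1 November 2030 is a Friday, so the first Sunday is November 3 and the second is November 10.
At the standard offset (UTC−07:30), 06:16 UTC − 7h30m = 22:46 Kesir Canton standard time (rolling into the previous day, 8 September 2030).
Daylight saving runs 3 February – 10 November; the standard-time date in Kesir Canton, September 8, 2030, is inside that window, so Kesir Canton is at UTC−06:30.
06:16 UTC − 6h30m = 23:46 Kesir Canton (rolling into the previous day, 8 September 2030).

23:46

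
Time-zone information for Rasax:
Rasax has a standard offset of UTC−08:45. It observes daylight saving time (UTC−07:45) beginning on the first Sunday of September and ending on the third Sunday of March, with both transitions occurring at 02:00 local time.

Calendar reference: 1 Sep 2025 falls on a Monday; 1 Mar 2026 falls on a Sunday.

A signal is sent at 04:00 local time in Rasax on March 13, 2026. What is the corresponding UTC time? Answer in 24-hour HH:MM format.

1 September 2025 is a Monday, so the first Sunday is September 7.
1 March 2026 is a Sunday, so the first Sunday is March 1 and the third is March 15.
March 13, 2026 falls between 7 September 2025 and 15 March 2026, so daylight saving is in effect and Rasax is at UTC−07:45.
04:00 local + 7h45m = 11:45 UTC.

11:45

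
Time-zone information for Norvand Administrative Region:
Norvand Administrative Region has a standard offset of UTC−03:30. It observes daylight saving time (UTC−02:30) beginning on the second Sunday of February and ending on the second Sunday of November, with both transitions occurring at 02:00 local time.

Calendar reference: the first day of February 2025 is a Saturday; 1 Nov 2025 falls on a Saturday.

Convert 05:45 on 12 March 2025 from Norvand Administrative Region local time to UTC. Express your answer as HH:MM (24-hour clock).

08:15

1 February 2025 is a Saturday, so the first Sunday is February 2 and the second is February 9.
1 November 2025 is a Saturday, so the first Sunday is November 2 and the second is November 9.
12 March 2025 lies within the daylight-saving period (9 February – 9 November), so Norvand Administrative Region is on daylight time, UTC−02:30.
05:45 local + 2h30m = 08:15 UTC.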